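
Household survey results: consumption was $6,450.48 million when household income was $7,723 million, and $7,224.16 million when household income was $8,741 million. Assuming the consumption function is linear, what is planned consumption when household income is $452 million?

MPC = (7224.16 − 6450.48)/(8741 − 7723) = 773.68/1018 = 0.76
a = 6450.48 − 0.76(7723) = 6450.48 − 5869.48 = 581
C = 581 + 0.76(452) = 581 + 343.52 = 924.52

C = 924.52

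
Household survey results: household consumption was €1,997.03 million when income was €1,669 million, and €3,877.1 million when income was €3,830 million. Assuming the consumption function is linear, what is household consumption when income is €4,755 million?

C = 4681.85

MPC = (3877.1 − 1997.03)/(3830 − 1669) = 1880.07/2161 = 0.87
a = 1997.03 − 0.87(1669) = 1997.03 − 1452.03 = 545
C = 545 + 0.87(4755) = 545 + 4136.85 = 4681.85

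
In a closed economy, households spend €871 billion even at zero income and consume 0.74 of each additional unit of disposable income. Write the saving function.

S = Y − C = Y − (871 + 0.74Y) = -871 + (1 − 0.74)Y

S = -871 + 0.26Y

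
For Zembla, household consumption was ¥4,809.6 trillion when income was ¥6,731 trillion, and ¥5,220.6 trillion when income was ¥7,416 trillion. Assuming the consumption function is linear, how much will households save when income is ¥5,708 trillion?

S = 1512.2

MPC = (5220.6 − 4809.6)/(7416 − 6731) = 411/685 = 0.6
a = 4809.6 − 0.6(6731) = 4809.6 − 4038.6 = 771
C = 771 + 0.6(5708) = 4195.8
S = 5708 − 4195.8 = 1512.2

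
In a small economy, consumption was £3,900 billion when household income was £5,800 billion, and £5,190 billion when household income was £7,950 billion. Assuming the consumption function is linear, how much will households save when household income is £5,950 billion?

S = 1960

MPC = (5190 − 3900)/(7950 − 5800) = 1290/2150 = 0.6
a = 3900 − 0.6(5800) = 3900 − 3480 = 420
C = 420 + 0.6(5950) = 3990
S = 5950 − 3990 = 1960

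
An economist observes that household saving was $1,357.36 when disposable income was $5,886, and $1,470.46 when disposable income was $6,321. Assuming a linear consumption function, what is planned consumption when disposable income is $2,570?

MPS = ΔS/ΔY = (1470.46 − 1357.36)/(6321 − 5886) = 113.1/435 = 0.26
MPC = 1 − MPS = 0.74
Autonomous saving = 1357.36 − 0.26(5886) = -173, so a = 173
C = 173 + 0.74(2570) = 173 + 1901.8 = 2074.8

C = 2074.8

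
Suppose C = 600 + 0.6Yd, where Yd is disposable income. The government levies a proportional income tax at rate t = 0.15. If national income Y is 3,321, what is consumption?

Yd = (1 − 0.15)(3321) = 0.85(3321) = 2822.85
C = 600 + 0.6(2822.85) = 600 + 1693.71 = 2293.71

C = 2293.71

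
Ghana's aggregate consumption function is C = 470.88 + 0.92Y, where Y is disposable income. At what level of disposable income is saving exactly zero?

Y = 5886

At break-even, C = Y: 470.88 + 0.92Y = Y
0.08Y = 470.88, so Y = 470.88/0.08 = 5886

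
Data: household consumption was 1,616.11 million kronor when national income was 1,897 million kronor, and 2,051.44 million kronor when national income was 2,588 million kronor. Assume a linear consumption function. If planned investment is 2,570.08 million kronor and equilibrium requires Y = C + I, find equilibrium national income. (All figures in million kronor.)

Y = 8084

MPC = (2051.44 − 1616.11)/(2588 − 1897) = 435.33/691 = 0.63
a = 1616.11 − 0.63(1897) = 421
Equilibrium: Y = 421 + 0.63Y + 2570.08
0.37Y = 2991.08, so Y = 2991.08/0.37 = 8084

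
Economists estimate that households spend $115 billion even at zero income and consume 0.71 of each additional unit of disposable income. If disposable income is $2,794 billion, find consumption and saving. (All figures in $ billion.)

C = 2098.74; S = 695.26

C = 115 + 0.71(2794) = 115 + 1983.74 = 2098.74
S = Y − C = 2794 − 2098.74 = 695.26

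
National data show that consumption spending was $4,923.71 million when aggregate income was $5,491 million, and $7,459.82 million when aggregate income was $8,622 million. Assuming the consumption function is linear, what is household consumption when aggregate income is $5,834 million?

MPC = (7459.82 − 4923.71)/(8622 − 5491) = 2536.11/3131 = 0.81
a = 4923.71 − 0.81(5491) = 4923.71 − 4447.71 = 476
C = 476 + 0.81(5834) = 476 + 4725.54 = 5201.54

C = 5201.54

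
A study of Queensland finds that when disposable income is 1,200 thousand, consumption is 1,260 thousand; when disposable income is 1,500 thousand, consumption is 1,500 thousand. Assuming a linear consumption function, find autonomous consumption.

MPC = ΔC/ΔY = (1500 − 1260)/(1500 − 1200) = 240/300 = 0.8
a = C − MPC·Y = 1260 − 0.8(1200) = 1260 − 960 = 300

a = 300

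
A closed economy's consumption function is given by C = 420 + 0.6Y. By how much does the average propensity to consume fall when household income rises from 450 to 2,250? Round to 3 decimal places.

At Y = 450: C = 420 + 0.6(450) = 690, APC = 690/450 = 1.5333
At Y = 2250: C = 1770, APC = 1770/2250 = 0.7867
Fall in APC = 1.5333 − 0.7867 = 0.7466 ≈ 0.747

ΔAPC = 0.747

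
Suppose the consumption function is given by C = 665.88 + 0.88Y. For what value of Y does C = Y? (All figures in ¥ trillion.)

Y = 5549

At break-even, C = Y: 665.88 + 0.88Y = Y
0.12Y = 665.88, so Y = 665.88/0.12 = 5549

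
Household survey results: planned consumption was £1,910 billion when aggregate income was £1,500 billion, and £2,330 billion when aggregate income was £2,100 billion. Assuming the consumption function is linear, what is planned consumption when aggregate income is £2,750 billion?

C = 2785

MPC = (2330 − 1910)/(2100 − 1500) = 420/600 = 0.7
a = 1910 − 0.7(1500) = 1910 − 1050 = 860
C = 860 + 0.7(2750) = 860 + 1925 = 2785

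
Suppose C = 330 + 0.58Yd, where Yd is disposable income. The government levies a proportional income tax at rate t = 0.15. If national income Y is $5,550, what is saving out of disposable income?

Yd = (1 − 0.15)(5550) = 0.85(5550) = 4717.5
C = 330 + 0.58(4717.5) = 330 + 2736.15 = 3066.15
S = Yd − C = 4717.5 − 3066.15 = 1651.35

S = 1651.35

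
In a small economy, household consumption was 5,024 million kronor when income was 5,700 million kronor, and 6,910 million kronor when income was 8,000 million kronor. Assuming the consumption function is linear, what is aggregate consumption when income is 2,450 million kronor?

C = 2359

MPC = (6910 − 5024)/(8000 − 5700) = 1886/2300 = 0.82
a = 5024 − 0.82(5700) = 5024 − 4674 = 350
C = 350 + 0.82(2450) = 350 + 2009 = 2359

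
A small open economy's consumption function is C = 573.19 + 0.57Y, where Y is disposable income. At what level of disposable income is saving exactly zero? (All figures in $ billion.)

Y = 1333

At break-even, C = Y: 573.19 + 0.57Y = Y
0.43Y = 573.19, so Y = 573.19/0.43 = 1333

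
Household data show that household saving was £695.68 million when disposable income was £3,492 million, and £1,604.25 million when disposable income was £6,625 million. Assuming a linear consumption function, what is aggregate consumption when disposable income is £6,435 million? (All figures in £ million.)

C = 4885.85

MPS = ΔS/ΔY = (1604.25 − 695.68)/(6625 − 3492) = 908.57/3133 = 0.29
MPC = 1 − MPS = 0.71
Autonomous saving = 695.68 − 0.29(3492) = -317, so a = 317
C = 317 + 0.71(6435) = 317 + 4568.85 = 4885.85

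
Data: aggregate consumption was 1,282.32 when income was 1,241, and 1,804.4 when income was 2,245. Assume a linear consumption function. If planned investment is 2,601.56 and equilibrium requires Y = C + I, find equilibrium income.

Y = 6747

MPC = (1804.4 − 1282.32)/(2245 − 1241) = 522.08/1004 = 0.52
a = 1282.32 − 0.52(1241) = 637
Equilibrium: Y = 637 + 0.52Y + 2601.56
0.48Y = 3238.56, so Y = 3238.56/0.48 = 6747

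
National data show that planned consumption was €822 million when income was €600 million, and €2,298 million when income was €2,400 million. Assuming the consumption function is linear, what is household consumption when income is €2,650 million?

C = 2503

MPC = (2298 − 822)/(2400 − 600) = 1476/1800 = 0.82
a = 822 − 0.82(600) = 822 − 492 = 330
C = 330 + 0.82(2650) = 330 + 2173 = 2503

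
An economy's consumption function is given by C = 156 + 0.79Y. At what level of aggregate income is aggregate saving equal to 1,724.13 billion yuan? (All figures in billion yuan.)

S = Y − C = -156 + 0.21Y
-156 + 0.21Y = 1724.13, so 0.21Y = 1880.13 and Y = 8953

Y = 8953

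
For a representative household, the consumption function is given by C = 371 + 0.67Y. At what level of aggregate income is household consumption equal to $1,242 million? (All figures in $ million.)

371 + 0.67Y = 1242
0.67Y = 871, so Y = 871/0.67 = 1300

Y = 1300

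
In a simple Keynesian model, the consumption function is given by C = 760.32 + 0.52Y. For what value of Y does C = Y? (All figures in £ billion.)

Y = 1584

At break-even, C = Y: 760.32 + 0.52Y = Y
0.48Y = 760.32, so Y = 760.32/0.48 = 1584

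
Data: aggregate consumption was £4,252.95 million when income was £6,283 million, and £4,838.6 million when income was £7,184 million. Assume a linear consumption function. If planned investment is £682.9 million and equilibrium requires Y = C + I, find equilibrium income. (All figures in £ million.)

MPC = (4838.6 − 4252.95)/(7184 − 6283) = 585.65/901 = 0.65
a = 4252.95 − 0.65(6283) = 169
Equilibrium: Y = 169 + 0.65Y + 682.9
0.35Y = 851.9, so Y = 851.9/0.35 = 2434

Y = 2434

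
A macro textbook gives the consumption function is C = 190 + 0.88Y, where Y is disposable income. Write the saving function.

S = -190 + 0.12Y

S = Y − C = Y − (190 + 0.88Y) = -190 + (1 − 0.88)Y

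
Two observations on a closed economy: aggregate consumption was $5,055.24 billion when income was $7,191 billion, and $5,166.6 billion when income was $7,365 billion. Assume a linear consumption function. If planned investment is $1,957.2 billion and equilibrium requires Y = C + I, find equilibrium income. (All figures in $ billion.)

MPC = (5166.6 − 5055.24)/(7365 − 7191) = 111.36/174 = 0.64
a = 5055.24 − 0.64(7191) = 453
Equilibrium: Y = 453 + 0.64Y + 1957.2
0.36Y = 2410.2, so Y = 2410.2/0.36 = 6695

Y = 6695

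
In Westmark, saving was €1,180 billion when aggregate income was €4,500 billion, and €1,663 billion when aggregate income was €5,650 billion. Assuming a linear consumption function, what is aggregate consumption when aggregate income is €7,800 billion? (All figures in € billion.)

C = 5234

MPS = ΔS/ΔY = (1663 − 1180)/(5650 − 4500) = 483/1150 = 0.42
MPC = 1 − MPS = 0.58
Autonomous saving = 1180 − 0.42(4500) = -710, so a = 710
C = 710 + 0.58(7800) = 710 + 4524 = 5234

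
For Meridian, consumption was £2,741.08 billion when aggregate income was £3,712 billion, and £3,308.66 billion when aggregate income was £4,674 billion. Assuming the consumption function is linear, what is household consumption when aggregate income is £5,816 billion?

C = 3982.44

MPC = (3308.66 − 2741.08)/(4674 − 3712) = 567.58/962 = 0.59
a = 2741.08 − 0.59(3712) = 2741.08 − 2190.08 = 551
C = 551 + 0.59(5816) = 551 + 3431.44 = 3982.44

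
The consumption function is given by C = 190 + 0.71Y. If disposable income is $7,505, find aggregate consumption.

C = 190 + 0.71(7505) = 190 + 5328.55 = 5518.55

C = 5518.55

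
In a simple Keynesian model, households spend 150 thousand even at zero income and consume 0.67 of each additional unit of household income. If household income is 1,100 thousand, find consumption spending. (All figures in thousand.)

C = 150 + 0.67(1100) = 150 + 737 = 887

C = 887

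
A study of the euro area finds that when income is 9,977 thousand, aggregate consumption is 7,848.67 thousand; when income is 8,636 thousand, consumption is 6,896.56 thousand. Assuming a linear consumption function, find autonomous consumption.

a = 765

MPC = ΔC/ΔY = (7848.67 − 6896.56)/(9977 − 8636) = 952.11/1341 = 0.71
a = C − MPC·Y = 6896.56 − 0.71(8636) = 6896.56 − 6131.56 = 765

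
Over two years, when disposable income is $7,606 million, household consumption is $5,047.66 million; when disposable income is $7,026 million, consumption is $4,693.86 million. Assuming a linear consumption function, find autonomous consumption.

a = 408

MPC = ΔC/ΔY = (5047.66 − 4693.86)/(7606 − 7026) = 353.8/580 = 0.61
a = C − MPC·Y = 4693.86 − 0.61(7026) = 4693.86 − 4285.86 = 408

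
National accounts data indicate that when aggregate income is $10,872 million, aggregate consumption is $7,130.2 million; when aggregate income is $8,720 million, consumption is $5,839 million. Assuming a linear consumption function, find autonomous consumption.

MPC = ΔC/ΔY = (7130.2 − 5839)/(10872 − 8720) = 1291.2/2152 = 0.6
a = C − MPC·Y = 5839 − 0.6(8720) = 5839 − 5232 = 607

a = 607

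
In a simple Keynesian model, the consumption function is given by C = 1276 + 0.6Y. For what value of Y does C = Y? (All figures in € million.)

Y = 3190

At break-even, C = Y: 1276 + 0.6Y = Y
0.4Y = 1276, so Y = 1276/0.4 = 3190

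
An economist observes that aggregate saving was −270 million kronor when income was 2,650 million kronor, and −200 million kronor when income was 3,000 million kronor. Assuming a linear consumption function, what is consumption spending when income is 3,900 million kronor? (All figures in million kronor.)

MPS = ΔS/ΔY = (-200 − (-270))/(3000 − 2650) = 70/350 = 0.2
MPC = 1 − MPS = 0.8
Autonomous saving = -270 − 0.2(2650) = -800, so a = 800
C = 800 + 0.8(3900) = 800 + 3120 = 3920

C = 3920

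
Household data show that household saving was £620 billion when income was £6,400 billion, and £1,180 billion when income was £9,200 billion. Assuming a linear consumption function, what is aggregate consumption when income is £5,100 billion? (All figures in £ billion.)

C = 4740

MPS = ΔS/ΔY = (1180 − 620)/(9200 − 6400) = 560/2800 = 0.2
MPC = 1 − MPS = 0.8
Autonomous saving = 620 − 0.2(6400) = -660, so a = 660
C = 660 + 0.8(5100) = 660 + 4080 = 4740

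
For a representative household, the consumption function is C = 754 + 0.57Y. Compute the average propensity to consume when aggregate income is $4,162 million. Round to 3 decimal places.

APC = 0.751

C = 754 + 0.57(4162) = 3126.34
APC = C/Y = 3126.34/4162 = 0.751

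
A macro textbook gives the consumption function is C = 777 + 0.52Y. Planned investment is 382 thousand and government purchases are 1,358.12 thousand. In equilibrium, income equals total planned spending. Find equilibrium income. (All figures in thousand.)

Y = C + I + G = 777 + 0.52Y + 382 + 1358.12
Y − 0.52Y = 2517.12
0.48Y = 2517.12, so Y = 2517.12/0.48 = 5244

Y = 5244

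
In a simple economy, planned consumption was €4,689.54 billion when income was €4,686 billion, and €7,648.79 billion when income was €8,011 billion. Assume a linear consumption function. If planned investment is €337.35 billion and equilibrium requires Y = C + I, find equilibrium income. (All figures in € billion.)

Y = 7785

MPC = (7648.79 − 4689.54)/(8011 − 4686) = 2959.25/3325 = 0.89
a = 4689.54 − 0.89(4686) = 519
Equilibrium: Y = 519 + 0.89Y + 337.35
0.11Y = 856.35, so Y = 856.35/0.11 = 7785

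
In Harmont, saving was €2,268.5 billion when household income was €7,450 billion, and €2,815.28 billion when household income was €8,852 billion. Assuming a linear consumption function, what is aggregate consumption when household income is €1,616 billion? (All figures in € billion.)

C = 1622.76

MPS = ΔS/ΔY = (2815.28 − 2268.5)/(8852 − 7450) = 546.78/1402 = 0.39
MPC = 1 − MPS = 0.61
Autonomous saving = 2268.5 − 0.39(7450) = -637, so a = 637
C = 637 + 0.61(1616) = 637 + 985.76 = 1622.76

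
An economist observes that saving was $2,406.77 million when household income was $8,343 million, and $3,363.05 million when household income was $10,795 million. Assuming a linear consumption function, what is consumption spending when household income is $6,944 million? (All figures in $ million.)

MPS = ΔS/ΔY = (3363.05 − 2406.77)/(10795 − 8343) = 956.28/2452 = 0.39
MPC = 1 − MPS = 0.61
Autonomous saving = 2406.77 − 0.39(8343) = -847, so a = 847
C = 847 + 0.61(6944) = 847 + 4235.84 = 5082.84

C = 5082.84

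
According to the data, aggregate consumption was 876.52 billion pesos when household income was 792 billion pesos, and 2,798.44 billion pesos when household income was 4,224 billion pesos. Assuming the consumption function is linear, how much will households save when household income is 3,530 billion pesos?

MPC = (2798.44 − 876.52)/(4224 − 792) = 1921.92/3432 = 0.56
a = 876.52 − 0.56(792) = 876.52 − 443.52 = 433
C = 433 + 0.56(3530) = 2409.8
S = 3530 − 2409.8 = 1120.2

S = 1120.2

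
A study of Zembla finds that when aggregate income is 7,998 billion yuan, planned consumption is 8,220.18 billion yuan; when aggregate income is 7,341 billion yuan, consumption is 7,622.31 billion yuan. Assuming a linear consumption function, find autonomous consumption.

MPC = ΔC/ΔY = (8220.18 − 7622.31)/(7998 − 7341) = 597.87/657 = 0.91
a = C − MPC·Y = 7622.31 − 0.91(7341) = 7622.31 − 6680.31 = 942

a = 942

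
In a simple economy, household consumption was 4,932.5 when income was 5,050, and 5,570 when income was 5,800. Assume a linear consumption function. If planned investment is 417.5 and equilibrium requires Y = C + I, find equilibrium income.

Y = 7050

MPC = (5570 − 4932.5)/(5800 − 5050) = 637.5/750 = 0.85
a = 4932.5 − 0.85(5050) = 640
Equilibrium: Y = 640 + 0.85Y + 417.5
0.15Y = 1057.5, so Y = 1057.5/0.15 = 7050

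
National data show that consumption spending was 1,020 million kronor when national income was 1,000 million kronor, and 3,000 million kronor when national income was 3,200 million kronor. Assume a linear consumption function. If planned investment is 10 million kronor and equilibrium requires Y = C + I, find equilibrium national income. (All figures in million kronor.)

MPC = (3000 − 1020)/(3200 − 1000) = 1980/2200 = 0.9
a = 1020 − 0.9(1000) = 120
Equilibrium: Y = 120 + 0.9Y + 10
0.1Y = 130, so Y = 130/0.1 = 1300

Y = 1300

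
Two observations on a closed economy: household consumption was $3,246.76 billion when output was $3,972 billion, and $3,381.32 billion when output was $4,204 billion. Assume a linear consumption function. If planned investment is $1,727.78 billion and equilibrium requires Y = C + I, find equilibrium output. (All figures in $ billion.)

MPC = (3381.32 − 3246.76)/(4204 − 3972) = 134.56/232 = 0.58
a = 3246.76 − 0.58(3972) = 943
Equilibrium: Y = 943 + 0.58Y + 1727.78
0.42Y = 2670.78, so Y = 2670.78/0.42 = 6359

Y = 6359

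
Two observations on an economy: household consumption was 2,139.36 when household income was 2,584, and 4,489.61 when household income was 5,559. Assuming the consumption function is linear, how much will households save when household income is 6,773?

S = 1324.33

MPC = (4489.61 − 2139.36)/(5559 − 2584) = 2350.25/2975 = 0.79
a = 2139.36 − 0.79(2584) = 2139.36 − 2041.36 = 98
C = 98 + 0.79(6773) = 5448.67
S = 6773 − 5448.67 = 1324.33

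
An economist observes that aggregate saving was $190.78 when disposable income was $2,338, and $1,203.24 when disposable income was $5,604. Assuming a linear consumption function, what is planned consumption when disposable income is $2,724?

MPS = ΔS/ΔY = (1203.24 − 190.78)/(5604 − 2338) = 1012.46/3266 = 0.31
MPC = 1 − MPS = 0.69
Autonomous saving = 190.78 − 0.31(2338) = -534, so a = 534
C = 534 + 0.69(2724) = 534 + 1879.56 = 2413.56

C = 2413.56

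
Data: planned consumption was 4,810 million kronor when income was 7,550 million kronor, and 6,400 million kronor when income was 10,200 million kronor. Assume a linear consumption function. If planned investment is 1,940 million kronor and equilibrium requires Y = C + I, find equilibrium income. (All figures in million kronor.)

Y = 5550

MPC = (6400 − 4810)/(10200 − 7550) = 1590/2650 = 0.6
a = 4810 − 0.6(7550) = 280
Equilibrium: Y = 280 + 0.6Y + 1940
0.4Y = 2220, so Y = 2220/0.4 = 5550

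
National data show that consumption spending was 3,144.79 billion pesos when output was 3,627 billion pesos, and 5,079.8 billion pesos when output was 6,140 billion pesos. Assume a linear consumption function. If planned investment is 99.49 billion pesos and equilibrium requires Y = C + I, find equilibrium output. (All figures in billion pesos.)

Y = 1963

MPC = (5079.8 − 3144.79)/(6140 − 3627) = 1935.01/2513 = 0.77
a = 3144.79 − 0.77(3627) = 352
Equilibrium: Y = 352 + 0.77Y + 99.49
0.23Y = 451.49, so Y = 451.49/0.23 = 1963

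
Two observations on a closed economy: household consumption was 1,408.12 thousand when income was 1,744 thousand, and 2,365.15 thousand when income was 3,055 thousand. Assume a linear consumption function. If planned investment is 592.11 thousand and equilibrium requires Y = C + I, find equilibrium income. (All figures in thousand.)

MPC = (2365.15 − 1408.12)/(3055 − 1744) = 957.03/1311 = 0.73
a = 1408.12 − 0.73(1744) = 135
Equilibrium: Y = 135 + 0.73Y + 592.11
0.27Y = 727.11, so Y = 727.11/0.27 = 2693

Y = 2693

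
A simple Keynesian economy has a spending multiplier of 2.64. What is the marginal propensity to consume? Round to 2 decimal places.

k = 1/(1 − MPC), so 1 − MPC = 1/k = 1/2.64 = 0.3788
MPC = 1 − 0.3788 = 0.62

MPC = 0.62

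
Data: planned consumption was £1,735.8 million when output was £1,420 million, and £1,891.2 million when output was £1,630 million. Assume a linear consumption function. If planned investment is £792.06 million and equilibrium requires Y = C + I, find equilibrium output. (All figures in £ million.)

MPC = (1891.2 − 1735.8)/(1630 − 1420) = 155.4/210 = 0.74
a = 1735.8 − 0.74(1420) = 685
Equilibrium: Y = 685 + 0.74Y + 792.06
0.26Y = 1477.06, so Y = 1477.06/0.26 = 5681

Y = 5681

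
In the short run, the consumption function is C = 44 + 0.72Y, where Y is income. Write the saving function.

S = Y − C = Y − (44 + 0.72Y) = -44 + (1 − 0.72)Y

S = -44 + 0.28Y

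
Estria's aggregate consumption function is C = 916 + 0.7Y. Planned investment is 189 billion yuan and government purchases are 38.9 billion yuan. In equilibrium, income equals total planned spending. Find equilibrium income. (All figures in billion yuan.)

Y = C + I + G = 916 + 0.7Y + 189 + 38.9
Y − 0.7Y = 1143.9
0.3Y = 1143.9, so Y = 1143.9/0.3 = 3813

Y = 3813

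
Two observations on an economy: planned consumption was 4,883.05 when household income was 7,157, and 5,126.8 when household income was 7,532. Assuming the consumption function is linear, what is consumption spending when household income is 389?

MPC = (5126.8 − 4883.05)/(7532 − 7157) = 243.75/375 = 0.65
a = 4883.05 − 0.65(7157) = 4883.05 − 4652.05 = 231
C = 231 + 0.65(389) = 231 + 252.85 = 483.85

C = 483.85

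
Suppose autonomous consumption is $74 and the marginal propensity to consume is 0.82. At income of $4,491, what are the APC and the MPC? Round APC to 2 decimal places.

MPC = 0.82 (the slope of the consumption function)
C = 74 + 0.82(4491) = 3756.62, so APC = 3756.62/4491 = 0.84

APC = 0.84; MPC = 0.82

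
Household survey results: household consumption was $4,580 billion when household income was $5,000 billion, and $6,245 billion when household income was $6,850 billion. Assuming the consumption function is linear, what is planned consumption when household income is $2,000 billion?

C = 1880

MPC = (6245 − 4580)/(6850 − 5000) = 1665/1850 = 0.9
a = 4580 − 0.9(5000) = 4580 − 4500 = 80
C = 80 + 0.9(2000) = 80 + 1800 = 1880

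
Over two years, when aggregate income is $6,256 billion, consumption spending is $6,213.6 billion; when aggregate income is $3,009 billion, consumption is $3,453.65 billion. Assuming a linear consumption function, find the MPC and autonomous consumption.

MPC = ΔC/ΔY = (6213.6 − 3453.65)/(6256 − 3009) = 2759.95/3247 = 0.85
a = C − MPC·Y = 3453.65 − 0.85(3009) = 3453.65 − 2557.65 = 896

MPC = 0.85; a = 896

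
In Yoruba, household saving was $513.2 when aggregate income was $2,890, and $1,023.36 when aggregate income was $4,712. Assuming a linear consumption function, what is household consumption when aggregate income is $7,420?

C = 5638.4

MPS = ΔS/ΔY = (1023.36 − 513.2)/(4712 − 2890) = 510.16/1822 = 0.28
MPC = 1 − MPS = 0.72
Autonomous saving = 513.2 − 0.28(2890) = -296, so a = 296
C = 296 + 0.72(7420) = 296 + 5342.4 = 5638.4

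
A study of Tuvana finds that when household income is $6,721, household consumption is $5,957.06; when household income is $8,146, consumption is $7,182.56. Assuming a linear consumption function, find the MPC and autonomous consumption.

MPC = ΔC/ΔY = (7182.56 − 5957.06)/(8146 − 6721) = 1225.5/1425 = 0.86
a = C − MPC·Y = 5957.06 − 0.86(6721) = 5957.06 − 5780.06 = 177

MPC = 0.86; a = 177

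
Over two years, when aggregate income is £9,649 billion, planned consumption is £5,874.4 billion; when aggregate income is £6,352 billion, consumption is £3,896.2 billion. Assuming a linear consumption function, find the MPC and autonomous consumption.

MPC = 0.6; a = 85

MPC = ΔC/ΔY = (5874.4 − 3896.2)/(9649 − 6352) = 1978.2/3297 = 0.6
a = C − MPC·Y = 3896.2 − 0.6(6352) = 3896.2 − 3811.2 = 85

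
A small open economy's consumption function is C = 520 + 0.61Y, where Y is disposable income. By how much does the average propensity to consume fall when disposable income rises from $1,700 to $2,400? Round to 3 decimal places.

At Y = 1700: C = 520 + 0.61(1700) = 1557, APC = 1557/1700 = 0.9159
At Y = 2400: C = 1984, APC = 1984/2400 = 0.8267
Fall in APC = 0.9159 − 0.8267 = 0.0892 ≈ 0.089

ΔAPC = 0.089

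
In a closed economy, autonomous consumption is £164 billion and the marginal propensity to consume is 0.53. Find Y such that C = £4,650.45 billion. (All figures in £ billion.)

Y = 8465

164 + 0.53Y = 4650.45
0.53Y = 4486.45, so Y = 4486.45/0.53 = 8465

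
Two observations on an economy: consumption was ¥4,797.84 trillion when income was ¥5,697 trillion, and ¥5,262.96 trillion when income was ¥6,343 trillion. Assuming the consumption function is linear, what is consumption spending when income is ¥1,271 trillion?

MPC = (5262.96 − 4797.84)/(6343 − 5697) = 465.12/646 = 0.72
a = 4797.84 − 0.72(5697) = 4797.84 − 4101.84 = 696
C = 696 + 0.72(1271) = 696 + 915.12 = 1611.12

C = 1611.12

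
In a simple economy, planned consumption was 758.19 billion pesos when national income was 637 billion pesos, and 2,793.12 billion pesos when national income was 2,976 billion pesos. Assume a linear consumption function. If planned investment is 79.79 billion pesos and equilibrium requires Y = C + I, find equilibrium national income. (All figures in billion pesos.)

MPC = (2793.12 − 758.19)/(2976 − 637) = 2034.93/2339 = 0.87
a = 758.19 − 0.87(637) = 204
Equilibrium: Y = 204 + 0.87Y + 79.79
0.13Y = 283.79, so Y = 283.79/0.13 = 2183

Y = 2183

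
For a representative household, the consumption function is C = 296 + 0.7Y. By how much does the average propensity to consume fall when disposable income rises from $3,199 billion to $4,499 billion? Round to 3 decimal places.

ΔAPC = 0.027

At Y = 3199: C = 296 + 0.7(3199) = 2535.3, APC = 2535.3/3199 = 0.7925
At Y = 4499: C = 3445.3, APC = 3445.3/4499 = 0.7658
Fall in APC = 0.7925 − 0.7658 = 0.0267 ≈ 0.027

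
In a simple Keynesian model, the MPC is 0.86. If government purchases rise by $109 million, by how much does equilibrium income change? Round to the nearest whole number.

ΔY ≈ 779

The multiplier is 1/(1 − MPC) = 1/0.14.
ΔY = 109/0.14 = 778.57 ≈ 779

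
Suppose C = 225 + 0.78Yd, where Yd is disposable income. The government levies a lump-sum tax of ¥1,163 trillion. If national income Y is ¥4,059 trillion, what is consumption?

Yd = Y − T = 4059 − 1163 = 2896
C = 225 + 0.78(2896) = 225 + 2258.88 = 2483.88

C = 2483.88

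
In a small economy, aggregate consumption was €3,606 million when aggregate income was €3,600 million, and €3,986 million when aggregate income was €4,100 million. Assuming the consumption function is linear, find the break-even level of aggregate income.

MPC = (3986 − 3606)/(4100 − 3600) = 380/500 = 0.76
a = 3606 − 0.76(3600) = 3606 − 2736 = 870
Break-even: Y = a/(1−MPC) = 870/0.24 = 3625

Y = 3625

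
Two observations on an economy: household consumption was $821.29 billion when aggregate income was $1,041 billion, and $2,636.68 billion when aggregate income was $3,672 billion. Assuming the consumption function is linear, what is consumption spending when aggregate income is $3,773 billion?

C = 2706.37

MPC = (2636.68 − 821.29)/(3672 − 1041) = 1815.39/2631 = 0.69
a = 821.29 − 0.69(1041) = 821.29 − 718.29 = 103
C = 103 + 0.69(3773) = 103 + 2603.37 = 2706.37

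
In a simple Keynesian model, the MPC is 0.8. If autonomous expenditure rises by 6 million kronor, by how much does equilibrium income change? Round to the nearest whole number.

ΔY ≈ 30

The multiplier is 1/(1 − MPC) = 1/0.2.
ΔY = 6/0.2 = 30.00 ≈ 30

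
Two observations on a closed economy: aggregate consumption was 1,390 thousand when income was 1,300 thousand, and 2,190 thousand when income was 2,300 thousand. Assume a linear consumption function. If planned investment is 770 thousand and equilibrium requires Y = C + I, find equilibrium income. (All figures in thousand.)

Y = 5600

MPC = (2190 − 1390)/(2300 − 1300) = 800/1000 = 0.8
a = 1390 − 0.8(1300) = 350
Equilibrium: Y = 350 + 0.8Y + 770
0.2Y = 1120, so Y = 1120/0.2 = 5600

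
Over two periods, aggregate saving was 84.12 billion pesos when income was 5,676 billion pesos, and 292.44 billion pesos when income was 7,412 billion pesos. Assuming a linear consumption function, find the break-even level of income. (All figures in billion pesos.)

MPS = ΔS/ΔY = (292.44 − 84.12)/(7412 − 5676) = 208.32/1736 = 0.12
MPC = 1 − MPS = 0.88
From S(5676) = 84.12: −a + 0.12(5676) = 84.12, so a = 681.12 − 84.12 = 597
Break-even (S = 0): Y = a/MPS = 597/0.12 = 4975

Y = 4975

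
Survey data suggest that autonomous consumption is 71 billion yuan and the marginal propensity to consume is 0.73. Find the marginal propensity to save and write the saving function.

MPS = 1 − MPC = 1 − 0.73 = 0.27
S = Y − C = -71 + 0.27Y

MPS = 0.27; S = -71 + 0.27Y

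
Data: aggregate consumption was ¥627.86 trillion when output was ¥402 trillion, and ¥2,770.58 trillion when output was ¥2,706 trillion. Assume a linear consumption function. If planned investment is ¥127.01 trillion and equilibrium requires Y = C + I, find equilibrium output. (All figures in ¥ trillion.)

Y = 5443

MPC = (2770.58 − 627.86)/(2706 − 402) = 2142.72/2304 = 0.93
a = 627.86 − 0.93(402) = 254
Equilibrium: Y = 254 + 0.93Y + 127.01
0.07Y = 381.01, so Y = 381.01/0.07 = 5443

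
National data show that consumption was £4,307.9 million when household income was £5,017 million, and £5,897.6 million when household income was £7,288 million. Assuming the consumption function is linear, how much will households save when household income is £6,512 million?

MPC = (5897.6 − 4307.9)/(7288 − 5017) = 1589.7/2271 = 0.7
a = 4307.9 − 0.7(5017) = 4307.9 − 3511.9 = 796
C = 796 + 0.7(6512) = 5354.4
S = 6512 − 5354.4 = 1157.6

S = 1157.6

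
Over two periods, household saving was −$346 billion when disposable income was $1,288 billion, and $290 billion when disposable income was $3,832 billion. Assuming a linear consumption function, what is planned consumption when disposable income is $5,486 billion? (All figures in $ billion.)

C = 4782.5

MPS = ΔS/ΔY = (290 − (-346))/(3832 − 1288) = 636/2544 = 0.25
MPC = 1 − MPS = 0.75
Autonomous saving = -346 − 0.25(1288) = -668, so a = 668
C = 668 + 0.75(5486) = 668 + 4114.5 = 4782.5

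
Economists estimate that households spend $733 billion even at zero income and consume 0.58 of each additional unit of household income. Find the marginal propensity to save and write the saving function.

MPS = 0.42; S = -733 + 0.42Y

MPS = 1 − MPC = 1 − 0.58 = 0.42
S = Y − C = -733 + 0.42Y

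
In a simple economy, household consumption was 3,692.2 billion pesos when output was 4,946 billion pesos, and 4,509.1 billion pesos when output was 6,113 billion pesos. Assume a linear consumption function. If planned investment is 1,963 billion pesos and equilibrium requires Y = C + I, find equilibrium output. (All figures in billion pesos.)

Y = 7310

MPC = (4509.1 − 3692.2)/(6113 − 4946) = 816.9/1167 = 0.7
a = 3692.2 − 0.7(4946) = 230
Equilibrium: Y = 230 + 0.7Y + 1963
0.3Y = 2193, so Y = 2193/0.3 = 7310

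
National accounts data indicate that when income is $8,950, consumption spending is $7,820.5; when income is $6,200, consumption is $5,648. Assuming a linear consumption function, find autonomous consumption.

MPC = ΔC/ΔY = (7820.5 − 5648)/(8950 − 6200) = 2172.5/2750 = 0.79
a = C − MPC·Y = 5648 − 0.79(6200) = 5648 − 4898 = 750

a = 750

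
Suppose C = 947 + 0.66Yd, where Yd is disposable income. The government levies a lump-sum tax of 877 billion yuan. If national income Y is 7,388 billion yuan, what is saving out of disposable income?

Yd = Y − T = 7388 − 877 = 6511
C = 947 + 0.66(6511) = 947 + 4297.26 = 5244.26
S = Yd − C = 6511 − 5244.26 = 1266.74

S = 1266.74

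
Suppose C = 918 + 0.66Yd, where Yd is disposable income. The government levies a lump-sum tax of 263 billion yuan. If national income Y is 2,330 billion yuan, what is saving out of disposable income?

S = -215.22

Yd = Y − T = 2330 − 263 = 2067
C = 918 + 0.66(2067) = 918 + 1364.22 = 2282.22
S = Yd − C = 2067 − 2282.22 = -215.22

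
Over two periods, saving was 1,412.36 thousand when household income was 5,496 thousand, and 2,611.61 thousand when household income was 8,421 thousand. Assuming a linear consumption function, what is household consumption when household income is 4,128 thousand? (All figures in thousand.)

MPS = ΔS/ΔY = (2611.61 − 1412.36)/(8421 − 5496) = 1199.25/2925 = 0.41
MPC = 1 − MPS = 0.59
Autonomous saving = 1412.36 − 0.41(5496) = -841, so a = 841
C = 841 + 0.59(4128) = 841 + 2435.52 = 3276.52

C = 3276.52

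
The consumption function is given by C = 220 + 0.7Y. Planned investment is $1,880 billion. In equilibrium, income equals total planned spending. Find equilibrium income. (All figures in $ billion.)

Y = C + I = 220 + 0.7Y + 1880
Y − 0.7Y = 2100
0.3Y = 2100, so Y = 2100/0.3 = 7000

Y = 7000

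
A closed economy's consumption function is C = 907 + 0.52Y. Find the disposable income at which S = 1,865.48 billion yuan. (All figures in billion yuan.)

Y = 5776

S = Y − C = -907 + 0.48Y
-907 + 0.48Y = 1865.48, so 0.48Y = 2772.48 and Y = 5776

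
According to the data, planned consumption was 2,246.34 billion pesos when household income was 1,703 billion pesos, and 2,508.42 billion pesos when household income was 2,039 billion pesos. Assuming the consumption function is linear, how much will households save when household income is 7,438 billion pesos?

S = 718.36

MPC = (2508.42 − 2246.34)/(2039 − 1703) = 262.08/336 = 0.78
a = 2246.34 − 0.78(1703) = 2246.34 − 1328.34 = 918
C = 918 + 0.78(7438) = 6719.64
S = 7438 − 6719.64 = 718.36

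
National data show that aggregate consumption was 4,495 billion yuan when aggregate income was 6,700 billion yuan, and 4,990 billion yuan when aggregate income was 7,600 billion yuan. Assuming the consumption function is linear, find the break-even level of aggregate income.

MPC = (4990 − 4495)/(7600 − 6700) = 495/900 = 0.55
a = 4495 − 0.55(6700) = 4495 − 3685 = 810
Break-even: Y = a/(1−MPC) = 810/0.45 = 1800

Y = 1800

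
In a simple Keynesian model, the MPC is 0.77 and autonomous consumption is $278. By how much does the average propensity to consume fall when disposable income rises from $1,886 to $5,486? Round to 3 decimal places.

At Y = 1886: C = 278 + 0.77(1886) = 1730.22, APC = 1730.22/1886 = 0.9174
At Y = 5486: C = 4502.22, APC = 4502.22/5486 = 0.8207
Fall in APC = 0.9174 − 0.8207 = 0.0967 ≈ 0.097

ΔAPC = 0.097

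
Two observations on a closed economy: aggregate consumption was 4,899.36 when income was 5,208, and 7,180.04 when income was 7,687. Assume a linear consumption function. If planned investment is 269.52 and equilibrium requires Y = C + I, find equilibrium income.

MPC = (7180.04 − 4899.36)/(7687 − 5208) = 2280.68/2479 = 0.92
a = 4899.36 − 0.92(5208) = 108
Equilibrium: Y = 108 + 0.92Y + 269.52
0.08Y = 377.52, so Y = 377.52/0.08 = 4719

Y = 4719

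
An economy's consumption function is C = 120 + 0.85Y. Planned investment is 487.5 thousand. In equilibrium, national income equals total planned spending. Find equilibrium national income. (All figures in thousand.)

Y = 4050

Y = C + I = 120 + 0.85Y + 487.5
Y − 0.85Y = 607.5
0.15Y = 607.5, so Y = 607.5/0.15 = 4050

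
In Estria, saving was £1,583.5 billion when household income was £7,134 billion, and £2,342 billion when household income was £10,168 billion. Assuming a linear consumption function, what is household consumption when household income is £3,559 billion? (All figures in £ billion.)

MPS = ΔS/ΔY = (2342 − 1583.5)/(10168 − 7134) = 758.5/3034 = 0.25
MPC = 1 − MPS = 0.75
Autonomous saving = 1583.5 − 0.25(7134) = -200, so a = 200
C = 200 + 0.75(3559) = 200 + 2669.25 = 2869.25

C = 2869.25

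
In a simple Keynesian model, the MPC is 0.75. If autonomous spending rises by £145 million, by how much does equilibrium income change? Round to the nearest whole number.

The multiplier is 1/(1 − MPC) = 1/0.25.
ΔY = 145/0.25 = 580.00 ≈ 580

ΔY ≈ 580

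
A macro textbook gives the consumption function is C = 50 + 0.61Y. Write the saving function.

S = Y − C = Y − (50 + 0.61Y) = -50 + (1 − 0.61)Y

S = -50 + 0.39Y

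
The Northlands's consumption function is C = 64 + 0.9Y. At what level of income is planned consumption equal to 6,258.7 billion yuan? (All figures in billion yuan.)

Y = 6883

64 + 0.9Y = 6258.7
0.9Y = 6194.7, so Y = 6194.7/0.9 = 6883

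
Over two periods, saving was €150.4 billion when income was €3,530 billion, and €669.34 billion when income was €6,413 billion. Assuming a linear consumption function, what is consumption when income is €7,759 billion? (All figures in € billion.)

MPS = ΔS/ΔY = (669.34 − 150.4)/(6413 − 3530) = 518.94/2883 = 0.18
MPC = 1 − MPS = 0.82
Autonomous saving = 150.4 − 0.18(3530) = -485, so a = 485
C = 485 + 0.82(7759) = 485 + 6362.38 = 6847.38

C = 6847.38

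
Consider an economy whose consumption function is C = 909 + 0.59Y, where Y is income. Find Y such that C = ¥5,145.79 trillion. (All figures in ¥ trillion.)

Y = 7181

909 + 0.59Y = 5145.79
0.59Y = 4236.79, so Y = 4236.79/0.59 = 7181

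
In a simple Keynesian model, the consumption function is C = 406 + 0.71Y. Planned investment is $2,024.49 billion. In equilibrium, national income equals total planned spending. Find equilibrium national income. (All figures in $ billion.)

Y = 8381

Y = C + I = 406 + 0.71Y + 2024.49
Y − 0.71Y = 2430.49
0.29Y = 2430.49, so Y = 2430.49/0.29 = 8381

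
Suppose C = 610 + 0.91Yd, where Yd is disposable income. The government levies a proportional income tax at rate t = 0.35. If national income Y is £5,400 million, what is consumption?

Yd = (1 − 0.35)(5400) = 0.65(5400) = 3510
C = 610 + 0.91(3510) = 610 + 3194.1 = 3804.1

C = 3804.1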